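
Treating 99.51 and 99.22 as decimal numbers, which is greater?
99.51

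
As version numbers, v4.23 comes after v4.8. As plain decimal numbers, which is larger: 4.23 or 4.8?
4.8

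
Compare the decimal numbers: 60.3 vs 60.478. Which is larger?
60.478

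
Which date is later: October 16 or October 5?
October 16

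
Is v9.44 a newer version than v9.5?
Yes. Version numbers are compared segment by segment as integers, not as decimals: minor version 44 > 5, so v9.44 > v9.5 (even though the decimal 9.44 < 9.5).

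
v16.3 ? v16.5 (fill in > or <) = <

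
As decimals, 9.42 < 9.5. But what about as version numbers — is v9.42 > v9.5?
True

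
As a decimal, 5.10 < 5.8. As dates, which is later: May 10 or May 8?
May 10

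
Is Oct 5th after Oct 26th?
No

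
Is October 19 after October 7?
Yes. Day 19 comes after day 7 in October — this is a date comparison, not a decimal one (the decimal 10.19 would be smaller than 10.7).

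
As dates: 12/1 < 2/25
False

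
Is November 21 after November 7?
Yes. Day 21 comes after day 7 in November — this is a date comparison, not a decimal one (the decimal 11.21 would be smaller than 11.7).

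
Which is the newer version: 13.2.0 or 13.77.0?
13.77.0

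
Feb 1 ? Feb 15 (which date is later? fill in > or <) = <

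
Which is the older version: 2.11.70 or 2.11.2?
2.11.2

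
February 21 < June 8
True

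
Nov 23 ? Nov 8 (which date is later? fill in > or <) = >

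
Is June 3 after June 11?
No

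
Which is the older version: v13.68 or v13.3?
v13.3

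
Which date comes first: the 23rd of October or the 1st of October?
the 1st of October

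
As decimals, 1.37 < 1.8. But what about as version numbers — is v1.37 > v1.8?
True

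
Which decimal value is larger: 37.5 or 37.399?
37.5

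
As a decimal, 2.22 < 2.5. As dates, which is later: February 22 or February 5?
February 22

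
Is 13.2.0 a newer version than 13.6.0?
No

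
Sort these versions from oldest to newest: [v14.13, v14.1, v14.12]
[v14.1, v14.12, v14.13]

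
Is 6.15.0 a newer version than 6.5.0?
Yes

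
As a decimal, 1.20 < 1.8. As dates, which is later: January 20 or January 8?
January 20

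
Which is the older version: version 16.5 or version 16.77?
version 16.5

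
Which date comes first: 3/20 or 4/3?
3/20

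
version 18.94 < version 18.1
False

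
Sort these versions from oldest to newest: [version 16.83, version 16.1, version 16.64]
[version 16.1, version 16.64, version 16.83]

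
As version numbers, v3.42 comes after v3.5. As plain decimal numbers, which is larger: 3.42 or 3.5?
3.5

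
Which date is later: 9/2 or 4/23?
9/2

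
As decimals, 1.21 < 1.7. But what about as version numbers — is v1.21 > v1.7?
True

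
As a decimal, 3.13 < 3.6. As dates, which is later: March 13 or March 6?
March 13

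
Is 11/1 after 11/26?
No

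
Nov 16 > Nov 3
True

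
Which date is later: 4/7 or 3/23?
4/7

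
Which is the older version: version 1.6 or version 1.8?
version 1.6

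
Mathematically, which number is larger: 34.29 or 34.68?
34.68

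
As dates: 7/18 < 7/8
False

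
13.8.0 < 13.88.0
True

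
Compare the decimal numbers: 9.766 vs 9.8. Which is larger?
9.8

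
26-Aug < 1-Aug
False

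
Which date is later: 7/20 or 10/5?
10/5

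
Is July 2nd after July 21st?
No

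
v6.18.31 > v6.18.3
True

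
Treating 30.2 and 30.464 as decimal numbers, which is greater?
30.464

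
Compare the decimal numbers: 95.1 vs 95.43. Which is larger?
95.43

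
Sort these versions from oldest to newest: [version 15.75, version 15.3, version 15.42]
[version 15.3, version 15.42, version 15.75]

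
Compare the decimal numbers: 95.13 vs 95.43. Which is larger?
95.43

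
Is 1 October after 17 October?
No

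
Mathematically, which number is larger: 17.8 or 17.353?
17.8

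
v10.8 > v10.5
True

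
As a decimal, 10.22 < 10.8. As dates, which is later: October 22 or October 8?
October 22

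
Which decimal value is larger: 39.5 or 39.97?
39.97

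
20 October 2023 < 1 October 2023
False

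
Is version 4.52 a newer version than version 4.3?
Yes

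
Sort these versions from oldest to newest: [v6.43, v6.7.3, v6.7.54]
[v6.7.3, v6.7.54, v6.43]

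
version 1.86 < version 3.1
True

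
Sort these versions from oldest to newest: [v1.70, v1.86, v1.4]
[v1.4, v1.70, v1.86]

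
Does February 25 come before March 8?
Yes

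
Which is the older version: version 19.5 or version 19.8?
version 19.5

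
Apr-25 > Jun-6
False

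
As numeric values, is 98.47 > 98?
True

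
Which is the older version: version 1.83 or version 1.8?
version 1.8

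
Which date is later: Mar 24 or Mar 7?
Mar 24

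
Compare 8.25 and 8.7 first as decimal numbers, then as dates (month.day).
As decimals: 8.25 < 8.7. As dates: 8/25 is later than 8/7 (day 25 > day 7).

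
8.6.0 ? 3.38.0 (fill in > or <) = >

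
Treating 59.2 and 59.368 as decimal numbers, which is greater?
59.368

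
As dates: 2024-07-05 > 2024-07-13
False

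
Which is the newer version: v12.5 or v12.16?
v12.16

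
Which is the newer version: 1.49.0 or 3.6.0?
3.6.0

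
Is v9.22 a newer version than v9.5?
Yes. Version numbers are compared segment by segment as integers, not as decimals: minor version 22 > 5, so v9.22 > v9.5 (even though the decimal 9.22 < 9.5).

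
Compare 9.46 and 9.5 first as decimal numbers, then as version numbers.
As decimals: 9.46 < 9.5. As versions: v9.46 > v9.5 (minor version 46 > 5).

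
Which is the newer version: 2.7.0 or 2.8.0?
2.8.0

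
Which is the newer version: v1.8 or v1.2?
v1.8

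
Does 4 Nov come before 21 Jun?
No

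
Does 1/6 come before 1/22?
Yes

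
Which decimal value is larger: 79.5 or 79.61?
79.61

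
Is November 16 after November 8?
Yes. Day 16 comes after day 8 in November — this is a date comparison, not a decimal one (the decimal 11.16 would be smaller than 11.8).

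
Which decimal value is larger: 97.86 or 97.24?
97.86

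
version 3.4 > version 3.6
False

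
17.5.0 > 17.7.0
False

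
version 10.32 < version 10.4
False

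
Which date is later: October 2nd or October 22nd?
October 22nd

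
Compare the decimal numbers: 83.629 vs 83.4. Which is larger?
83.629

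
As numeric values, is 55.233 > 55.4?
False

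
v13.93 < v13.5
False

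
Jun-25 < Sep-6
True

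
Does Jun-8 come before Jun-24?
Yes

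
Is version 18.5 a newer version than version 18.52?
No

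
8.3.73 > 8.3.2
True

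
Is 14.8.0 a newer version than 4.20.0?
Yes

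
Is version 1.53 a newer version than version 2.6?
No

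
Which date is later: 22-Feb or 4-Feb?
22-Feb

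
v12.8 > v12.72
False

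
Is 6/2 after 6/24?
No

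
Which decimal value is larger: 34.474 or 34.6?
34.6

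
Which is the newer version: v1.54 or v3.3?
v3.3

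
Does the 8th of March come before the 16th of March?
Yes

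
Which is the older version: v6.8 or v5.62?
v5.62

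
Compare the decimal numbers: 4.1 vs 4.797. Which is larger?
4.797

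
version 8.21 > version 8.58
False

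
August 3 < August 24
True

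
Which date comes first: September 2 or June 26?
June 26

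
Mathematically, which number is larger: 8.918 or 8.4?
8.918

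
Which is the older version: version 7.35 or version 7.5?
version 7.5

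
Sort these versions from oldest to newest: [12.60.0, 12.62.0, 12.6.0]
[12.6.0, 12.60.0, 12.62.0]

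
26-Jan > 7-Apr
False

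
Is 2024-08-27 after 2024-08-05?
Yes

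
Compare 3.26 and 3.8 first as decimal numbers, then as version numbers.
As decimals: 3.26 < 3.8. As versions: v3.26 > v3.8 (minor version 26 > 8).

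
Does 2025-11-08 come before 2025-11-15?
Yes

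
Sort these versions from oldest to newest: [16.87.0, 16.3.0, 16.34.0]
[16.3.0, 16.34.0, 16.87.0]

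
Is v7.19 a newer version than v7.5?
Yes. Version numbers are compared segment by segment as integers, not as decimals: minor version 19 > 5, so v7.19 > v7.5 (even though the decimal 7.19 < 7.5).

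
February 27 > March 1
False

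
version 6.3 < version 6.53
True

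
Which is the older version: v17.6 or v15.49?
v15.49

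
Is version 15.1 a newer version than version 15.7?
No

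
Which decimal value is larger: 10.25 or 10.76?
10.76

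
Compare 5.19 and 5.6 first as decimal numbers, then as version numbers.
As decimals: 5.19 < 5.6. As versions: v5.19 > v5.6 (minor version 19 > 6).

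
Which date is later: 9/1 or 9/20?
9/20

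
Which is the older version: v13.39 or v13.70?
v13.39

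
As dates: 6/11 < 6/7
False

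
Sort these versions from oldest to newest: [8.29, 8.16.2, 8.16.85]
[8.16.2, 8.16.85, 8.29]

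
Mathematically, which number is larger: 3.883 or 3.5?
3.883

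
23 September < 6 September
False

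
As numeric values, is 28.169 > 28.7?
False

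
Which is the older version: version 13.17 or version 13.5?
version 13.5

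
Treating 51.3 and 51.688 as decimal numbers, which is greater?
51.688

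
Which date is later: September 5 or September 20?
September 20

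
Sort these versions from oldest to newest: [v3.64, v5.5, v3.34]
[v3.34, v3.64, v5.5]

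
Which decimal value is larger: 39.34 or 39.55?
39.55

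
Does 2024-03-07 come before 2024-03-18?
Yes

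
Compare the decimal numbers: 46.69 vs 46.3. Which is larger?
46.69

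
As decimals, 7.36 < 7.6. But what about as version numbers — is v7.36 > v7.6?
True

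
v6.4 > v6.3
True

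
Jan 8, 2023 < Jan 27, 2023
True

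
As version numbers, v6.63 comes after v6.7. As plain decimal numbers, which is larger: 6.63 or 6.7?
6.7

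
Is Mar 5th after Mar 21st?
No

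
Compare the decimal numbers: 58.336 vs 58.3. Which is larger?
58.336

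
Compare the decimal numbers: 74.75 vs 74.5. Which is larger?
74.75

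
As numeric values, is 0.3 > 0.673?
False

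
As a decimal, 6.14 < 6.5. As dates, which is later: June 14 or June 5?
June 14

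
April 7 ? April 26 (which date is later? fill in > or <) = <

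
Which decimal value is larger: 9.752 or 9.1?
9.752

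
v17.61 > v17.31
True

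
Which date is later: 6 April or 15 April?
15 April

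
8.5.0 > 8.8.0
False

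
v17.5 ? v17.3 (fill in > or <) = >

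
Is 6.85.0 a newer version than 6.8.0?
Yes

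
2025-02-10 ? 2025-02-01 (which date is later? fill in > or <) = >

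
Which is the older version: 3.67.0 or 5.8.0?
3.67.0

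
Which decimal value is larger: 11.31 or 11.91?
11.91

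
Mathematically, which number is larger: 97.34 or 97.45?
97.45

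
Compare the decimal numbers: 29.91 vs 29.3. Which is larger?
29.91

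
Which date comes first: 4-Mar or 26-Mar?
4-Mar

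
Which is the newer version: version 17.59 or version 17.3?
version 17.59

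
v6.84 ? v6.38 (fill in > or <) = >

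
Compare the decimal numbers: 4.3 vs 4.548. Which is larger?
4.548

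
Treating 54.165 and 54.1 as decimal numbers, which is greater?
54.165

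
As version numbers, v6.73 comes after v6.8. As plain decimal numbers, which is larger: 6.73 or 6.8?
6.8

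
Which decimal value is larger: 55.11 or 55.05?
55.11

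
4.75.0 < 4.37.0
False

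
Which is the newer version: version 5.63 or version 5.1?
version 5.63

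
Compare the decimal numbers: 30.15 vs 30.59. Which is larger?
30.59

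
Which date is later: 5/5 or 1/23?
5/5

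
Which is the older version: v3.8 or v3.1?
v3.1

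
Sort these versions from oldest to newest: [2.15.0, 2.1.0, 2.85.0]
[2.1.0, 2.15.0, 2.85.0]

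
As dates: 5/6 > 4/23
True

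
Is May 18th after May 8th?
Yes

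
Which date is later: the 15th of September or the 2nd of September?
the 15th of September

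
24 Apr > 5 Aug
False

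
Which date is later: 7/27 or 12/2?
12/2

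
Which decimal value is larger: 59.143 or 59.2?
59.2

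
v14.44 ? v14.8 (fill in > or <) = >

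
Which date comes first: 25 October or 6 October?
6 October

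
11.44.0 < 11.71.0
True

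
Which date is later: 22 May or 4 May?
22 May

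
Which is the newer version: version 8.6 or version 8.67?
version 8.67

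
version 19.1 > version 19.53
False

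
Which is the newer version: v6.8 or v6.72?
v6.72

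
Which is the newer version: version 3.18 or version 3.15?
version 3.18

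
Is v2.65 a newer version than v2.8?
Yes. Version numbers are compared segment by segment as integers, not as decimals: minor version 65 > 8, so v2.65 > v2.8 (even though the decimal 2.65 < 2.8).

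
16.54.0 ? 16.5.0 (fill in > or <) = >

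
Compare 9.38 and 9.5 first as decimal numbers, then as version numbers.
As decimals: 9.38 < 9.5. As versions: v9.38 > v9.5 (minor version 38 > 5).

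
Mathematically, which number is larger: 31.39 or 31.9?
31.9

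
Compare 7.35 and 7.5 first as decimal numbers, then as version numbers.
As decimals: 7.35 < 7.5. As versions: v7.35 > v7.5 (minor version 35 > 5).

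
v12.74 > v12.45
True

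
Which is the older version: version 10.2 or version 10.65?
version 10.2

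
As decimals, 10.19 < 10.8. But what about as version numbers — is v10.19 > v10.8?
True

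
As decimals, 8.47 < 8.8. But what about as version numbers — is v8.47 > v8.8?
True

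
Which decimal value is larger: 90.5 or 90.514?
90.514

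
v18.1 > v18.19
False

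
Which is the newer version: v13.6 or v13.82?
v13.82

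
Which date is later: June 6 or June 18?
June 18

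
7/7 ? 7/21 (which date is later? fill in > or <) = <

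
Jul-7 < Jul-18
True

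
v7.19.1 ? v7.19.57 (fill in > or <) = <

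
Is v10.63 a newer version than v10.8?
Yes. Version numbers are compared segment by segment as integers, not as decimals: minor version 63 > 8, so v10.63 > v10.8 (even though the decimal 10.63 < 10.8).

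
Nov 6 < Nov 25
True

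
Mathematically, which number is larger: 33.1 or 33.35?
33.35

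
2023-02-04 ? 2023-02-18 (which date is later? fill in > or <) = <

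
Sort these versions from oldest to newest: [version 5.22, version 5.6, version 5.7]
[version 5.6, version 5.7, version 5.22]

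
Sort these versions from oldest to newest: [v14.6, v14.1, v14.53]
[v14.1, v14.6, v14.53]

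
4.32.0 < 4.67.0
True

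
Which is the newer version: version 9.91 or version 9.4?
version 9.91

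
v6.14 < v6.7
False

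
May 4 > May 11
False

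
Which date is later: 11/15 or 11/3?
11/15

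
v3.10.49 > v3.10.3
True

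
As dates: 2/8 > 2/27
False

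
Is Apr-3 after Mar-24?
Yes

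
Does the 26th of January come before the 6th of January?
No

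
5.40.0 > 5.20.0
True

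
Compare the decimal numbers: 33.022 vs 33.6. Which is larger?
33.6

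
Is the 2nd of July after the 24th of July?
No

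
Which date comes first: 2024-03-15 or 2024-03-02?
2024-03-02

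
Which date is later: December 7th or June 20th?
December 7th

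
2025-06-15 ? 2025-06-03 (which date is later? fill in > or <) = >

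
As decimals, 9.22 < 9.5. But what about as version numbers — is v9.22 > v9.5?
True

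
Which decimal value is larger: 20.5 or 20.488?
20.5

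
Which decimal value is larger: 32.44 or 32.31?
32.44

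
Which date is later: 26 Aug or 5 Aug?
26 Aug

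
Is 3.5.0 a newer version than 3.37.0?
No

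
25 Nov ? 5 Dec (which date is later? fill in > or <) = <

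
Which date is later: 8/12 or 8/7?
8/12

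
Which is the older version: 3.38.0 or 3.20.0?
3.20.0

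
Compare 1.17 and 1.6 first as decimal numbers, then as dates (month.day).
As decimals: 1.17 < 1.6. As dates: 1/17 is later than 1/6 (day 17 > day 6).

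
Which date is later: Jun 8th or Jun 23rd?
Jun 23rd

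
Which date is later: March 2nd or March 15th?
March 15th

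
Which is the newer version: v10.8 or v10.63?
v10.63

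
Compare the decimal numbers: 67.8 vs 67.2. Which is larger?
67.8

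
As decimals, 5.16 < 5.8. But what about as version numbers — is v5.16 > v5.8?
True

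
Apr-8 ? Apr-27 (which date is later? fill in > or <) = <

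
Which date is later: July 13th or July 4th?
July 13th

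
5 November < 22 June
False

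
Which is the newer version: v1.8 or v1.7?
v1.8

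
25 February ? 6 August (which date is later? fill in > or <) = <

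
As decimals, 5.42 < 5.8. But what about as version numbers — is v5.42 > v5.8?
True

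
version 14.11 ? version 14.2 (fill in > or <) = >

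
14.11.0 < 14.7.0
False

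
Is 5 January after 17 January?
No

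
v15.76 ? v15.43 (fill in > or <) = >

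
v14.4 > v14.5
False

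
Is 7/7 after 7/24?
No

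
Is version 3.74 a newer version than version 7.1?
No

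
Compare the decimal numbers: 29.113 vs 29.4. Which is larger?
29.4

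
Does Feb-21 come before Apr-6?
Yes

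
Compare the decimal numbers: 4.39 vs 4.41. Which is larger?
4.41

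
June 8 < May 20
False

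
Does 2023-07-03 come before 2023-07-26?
Yes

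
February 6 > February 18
False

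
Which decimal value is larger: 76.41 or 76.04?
76.41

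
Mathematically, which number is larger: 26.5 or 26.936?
26.936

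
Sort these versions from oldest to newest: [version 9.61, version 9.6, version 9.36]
[version 9.6, version 9.36, version 9.61]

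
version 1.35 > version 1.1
True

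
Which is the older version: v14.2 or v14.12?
v14.2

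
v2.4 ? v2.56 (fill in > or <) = <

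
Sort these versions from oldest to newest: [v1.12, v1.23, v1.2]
[v1.2, v1.12, v1.23]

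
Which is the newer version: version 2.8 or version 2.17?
version 2.17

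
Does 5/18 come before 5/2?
No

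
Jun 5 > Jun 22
False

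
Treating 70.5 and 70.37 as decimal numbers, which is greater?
70.5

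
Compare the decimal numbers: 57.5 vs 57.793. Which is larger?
57.793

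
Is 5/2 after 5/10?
No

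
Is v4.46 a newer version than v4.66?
No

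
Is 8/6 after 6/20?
Yes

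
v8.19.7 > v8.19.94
False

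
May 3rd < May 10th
True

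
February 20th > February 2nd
True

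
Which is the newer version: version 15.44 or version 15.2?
version 15.44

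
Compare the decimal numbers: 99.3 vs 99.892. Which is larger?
99.892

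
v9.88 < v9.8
False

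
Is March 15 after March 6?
Yes. Day 15 comes after day 6 in March — this is a date comparison, not a decimal one (the decimal 3.15 would be smaller than 3.6).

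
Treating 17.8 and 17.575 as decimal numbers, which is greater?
17.8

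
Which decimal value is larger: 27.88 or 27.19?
27.88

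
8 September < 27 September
True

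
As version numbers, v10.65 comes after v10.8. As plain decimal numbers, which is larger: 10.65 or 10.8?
10.8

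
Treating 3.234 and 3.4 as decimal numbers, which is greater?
3.4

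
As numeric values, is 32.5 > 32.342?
True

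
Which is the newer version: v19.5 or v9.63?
v19.5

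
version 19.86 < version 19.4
False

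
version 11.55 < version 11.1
False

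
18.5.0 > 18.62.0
False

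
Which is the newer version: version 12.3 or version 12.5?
version 12.5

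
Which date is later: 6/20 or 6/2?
6/20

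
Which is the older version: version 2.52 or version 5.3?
version 2.52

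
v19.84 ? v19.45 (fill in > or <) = >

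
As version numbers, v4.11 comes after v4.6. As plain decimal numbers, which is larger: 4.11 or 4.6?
4.6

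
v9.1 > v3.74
True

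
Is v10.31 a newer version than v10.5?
Yes. Version numbers are compared segment by segment as integers, not as decimals: minor version 31 > 5, so v10.31 > v10.5 (even though the decimal 10.31 < 10.5).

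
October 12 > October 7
True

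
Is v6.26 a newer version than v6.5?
Yes. Version numbers are compared segment by segment as integers, not as decimals: minor version 26 > 5, so v6.26 > v6.5 (even though the decimal 6.26 < 6.5).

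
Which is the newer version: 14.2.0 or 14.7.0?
14.7.0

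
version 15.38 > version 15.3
True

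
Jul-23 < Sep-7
True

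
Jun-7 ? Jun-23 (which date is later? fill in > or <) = <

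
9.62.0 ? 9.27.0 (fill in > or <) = >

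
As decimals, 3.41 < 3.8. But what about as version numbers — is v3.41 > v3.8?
True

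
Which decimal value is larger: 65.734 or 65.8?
65.8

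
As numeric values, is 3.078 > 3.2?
False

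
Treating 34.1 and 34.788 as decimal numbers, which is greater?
34.788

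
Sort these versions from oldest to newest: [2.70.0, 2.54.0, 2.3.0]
[2.3.0, 2.54.0, 2.70.0]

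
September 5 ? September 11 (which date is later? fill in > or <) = <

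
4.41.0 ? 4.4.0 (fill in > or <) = >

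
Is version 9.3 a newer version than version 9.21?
No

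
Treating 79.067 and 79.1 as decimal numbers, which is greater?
79.1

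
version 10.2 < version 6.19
False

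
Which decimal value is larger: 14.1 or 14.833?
14.833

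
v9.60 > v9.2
True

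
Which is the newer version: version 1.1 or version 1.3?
version 1.3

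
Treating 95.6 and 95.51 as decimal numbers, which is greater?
95.6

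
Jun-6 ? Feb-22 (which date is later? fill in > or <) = >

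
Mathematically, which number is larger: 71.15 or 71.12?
71.15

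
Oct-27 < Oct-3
False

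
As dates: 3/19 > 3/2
True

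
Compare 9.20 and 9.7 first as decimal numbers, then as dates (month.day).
As decimals: 9.20 < 9.7. As dates: 9/20 is later than 9/7 (day 20 > day 7).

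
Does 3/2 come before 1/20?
No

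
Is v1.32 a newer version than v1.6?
Yes. Version numbers are compared segment by segment as integers, not as decimals: minor version 32 > 6, so v1.32 > v1.6 (even though the decimal 1.32 < 1.6).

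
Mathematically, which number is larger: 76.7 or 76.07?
76.7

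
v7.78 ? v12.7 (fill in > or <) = <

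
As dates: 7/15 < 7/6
False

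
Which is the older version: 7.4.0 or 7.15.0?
7.4.0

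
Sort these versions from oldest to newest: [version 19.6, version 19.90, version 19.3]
[version 19.3, version 19.6, version 19.90]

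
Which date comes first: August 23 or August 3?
August 3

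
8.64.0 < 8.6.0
False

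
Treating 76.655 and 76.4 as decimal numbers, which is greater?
76.655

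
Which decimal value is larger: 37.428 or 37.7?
37.7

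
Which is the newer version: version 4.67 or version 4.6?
version 4.67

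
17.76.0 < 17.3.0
False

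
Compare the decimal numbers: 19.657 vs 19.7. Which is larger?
19.7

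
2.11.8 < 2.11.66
True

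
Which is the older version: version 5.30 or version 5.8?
version 5.8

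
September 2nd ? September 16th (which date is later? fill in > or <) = <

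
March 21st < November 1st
True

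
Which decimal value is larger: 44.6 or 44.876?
44.876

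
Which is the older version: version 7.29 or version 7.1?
version 7.1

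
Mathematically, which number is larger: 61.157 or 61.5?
61.5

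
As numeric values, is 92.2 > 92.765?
False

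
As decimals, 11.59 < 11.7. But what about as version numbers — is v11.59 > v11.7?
True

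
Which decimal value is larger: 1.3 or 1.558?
1.558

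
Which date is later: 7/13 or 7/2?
7/13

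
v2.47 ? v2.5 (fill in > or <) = >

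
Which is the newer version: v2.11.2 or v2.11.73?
v2.11.73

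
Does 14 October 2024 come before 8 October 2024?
No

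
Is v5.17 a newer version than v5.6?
Yes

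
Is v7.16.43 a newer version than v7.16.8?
Yes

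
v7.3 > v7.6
False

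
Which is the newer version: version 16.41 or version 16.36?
version 16.41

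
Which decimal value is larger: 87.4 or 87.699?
87.699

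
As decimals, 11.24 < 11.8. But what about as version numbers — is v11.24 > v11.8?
True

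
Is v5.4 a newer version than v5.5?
No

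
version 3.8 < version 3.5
False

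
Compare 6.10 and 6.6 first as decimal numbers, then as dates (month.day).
As decimals: 6.10 < 6.6. As dates: 6/10 is later than 6/6 (day 10 > day 6).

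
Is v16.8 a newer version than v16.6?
Yes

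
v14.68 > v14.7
True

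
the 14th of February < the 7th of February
False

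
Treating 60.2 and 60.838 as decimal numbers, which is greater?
60.838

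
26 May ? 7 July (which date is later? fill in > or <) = <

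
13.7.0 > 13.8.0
False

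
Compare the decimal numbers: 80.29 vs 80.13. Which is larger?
80.29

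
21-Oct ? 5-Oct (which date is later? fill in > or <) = >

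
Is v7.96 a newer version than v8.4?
No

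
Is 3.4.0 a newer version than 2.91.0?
Yes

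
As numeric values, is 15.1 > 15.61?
False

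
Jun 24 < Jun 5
False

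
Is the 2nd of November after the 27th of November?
No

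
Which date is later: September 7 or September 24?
September 24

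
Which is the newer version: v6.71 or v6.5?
v6.71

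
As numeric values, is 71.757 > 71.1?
True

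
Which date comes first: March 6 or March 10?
March 6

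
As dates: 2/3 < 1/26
False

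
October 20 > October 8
True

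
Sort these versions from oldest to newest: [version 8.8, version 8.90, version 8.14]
[version 8.8, version 8.14, version 8.90]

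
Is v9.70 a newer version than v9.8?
Yes. Version numbers are compared segment by segment as integers, not as decimals: minor version 70 > 8, so v9.70 > v9.8 (even though the decimal 9.70 < 9.8).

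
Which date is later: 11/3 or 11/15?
11/15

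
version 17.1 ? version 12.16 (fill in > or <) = >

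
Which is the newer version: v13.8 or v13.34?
v13.34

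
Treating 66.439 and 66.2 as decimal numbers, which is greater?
66.439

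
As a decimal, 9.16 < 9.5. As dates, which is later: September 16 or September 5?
September 16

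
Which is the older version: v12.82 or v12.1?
v12.1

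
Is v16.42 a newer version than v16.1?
Yes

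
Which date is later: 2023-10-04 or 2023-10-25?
2023-10-25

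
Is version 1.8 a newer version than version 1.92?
No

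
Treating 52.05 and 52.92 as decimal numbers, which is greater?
52.92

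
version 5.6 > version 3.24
True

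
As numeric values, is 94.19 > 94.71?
False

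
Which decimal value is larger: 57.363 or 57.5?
57.5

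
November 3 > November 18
False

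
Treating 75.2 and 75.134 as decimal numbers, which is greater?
75.2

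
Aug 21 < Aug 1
False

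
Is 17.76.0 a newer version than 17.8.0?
Yes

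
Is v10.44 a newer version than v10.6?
Yes. Version numbers are compared segment by segment as integers, not as decimals: minor version 44 > 6, so v10.44 > v10.6 (even though the decimal 10.44 < 10.6).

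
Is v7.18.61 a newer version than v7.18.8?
Yes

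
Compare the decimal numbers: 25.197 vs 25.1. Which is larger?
25.197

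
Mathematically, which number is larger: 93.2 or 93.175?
93.2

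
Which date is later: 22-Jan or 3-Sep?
3-Sep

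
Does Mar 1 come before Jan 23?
No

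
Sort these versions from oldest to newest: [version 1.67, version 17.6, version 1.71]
[version 1.67, version 1.71, version 17.6]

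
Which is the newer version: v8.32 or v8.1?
v8.32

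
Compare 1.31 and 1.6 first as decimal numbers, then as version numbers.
As decimals: 1.31 < 1.6. As versions: v1.31 > v1.6 (minor version 31 > 6).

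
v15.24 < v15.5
False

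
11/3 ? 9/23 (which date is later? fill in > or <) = >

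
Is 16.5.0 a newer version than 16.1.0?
Yes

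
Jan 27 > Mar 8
False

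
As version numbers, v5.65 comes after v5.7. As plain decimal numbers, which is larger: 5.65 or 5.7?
5.7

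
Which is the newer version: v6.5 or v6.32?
v6.32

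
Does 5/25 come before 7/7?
Yes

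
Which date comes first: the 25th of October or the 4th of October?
the 4th of October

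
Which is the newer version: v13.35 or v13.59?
v13.59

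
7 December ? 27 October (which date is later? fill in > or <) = >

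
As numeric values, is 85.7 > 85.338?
True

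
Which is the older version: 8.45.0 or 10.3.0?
8.45.0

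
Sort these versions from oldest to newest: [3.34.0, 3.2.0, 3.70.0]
[3.2.0, 3.34.0, 3.70.0]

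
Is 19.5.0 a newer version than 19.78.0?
No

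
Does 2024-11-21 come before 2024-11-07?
No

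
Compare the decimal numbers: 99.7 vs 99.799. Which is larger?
99.799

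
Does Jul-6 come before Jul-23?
Yes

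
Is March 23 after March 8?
Yes. Day 23 comes after day 8 in March — this is a date comparison, not a decimal one (the decimal 3.23 would be smaller than 3.8).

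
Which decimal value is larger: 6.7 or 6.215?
6.7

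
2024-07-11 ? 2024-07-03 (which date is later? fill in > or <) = >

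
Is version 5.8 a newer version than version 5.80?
No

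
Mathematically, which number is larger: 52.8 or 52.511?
52.8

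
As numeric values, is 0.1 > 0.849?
False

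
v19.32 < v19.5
False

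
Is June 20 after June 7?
Yes. Day 20 comes after day 7 in June — this is a date comparison, not a decimal one (the decimal 6.20 would be smaller than 6.7).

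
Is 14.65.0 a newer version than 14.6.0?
Yes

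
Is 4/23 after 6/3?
No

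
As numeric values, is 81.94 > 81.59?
True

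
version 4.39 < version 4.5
False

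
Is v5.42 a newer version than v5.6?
Yes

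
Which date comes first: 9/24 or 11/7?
9/24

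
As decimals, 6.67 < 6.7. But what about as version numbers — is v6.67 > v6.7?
True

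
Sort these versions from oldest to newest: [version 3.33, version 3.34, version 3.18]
[version 3.18, version 3.33, version 3.34]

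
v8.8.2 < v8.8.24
True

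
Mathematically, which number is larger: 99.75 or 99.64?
99.75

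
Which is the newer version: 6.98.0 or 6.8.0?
6.98.0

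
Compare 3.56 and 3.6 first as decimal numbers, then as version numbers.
As decimals: 3.56 < 3.6. As versions: v3.56 > v3.6 (minor version 56 > 6).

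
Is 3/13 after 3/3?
Yes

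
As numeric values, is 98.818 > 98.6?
True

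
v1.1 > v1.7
False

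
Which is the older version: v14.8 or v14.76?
v14.8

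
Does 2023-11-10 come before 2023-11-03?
No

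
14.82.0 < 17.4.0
True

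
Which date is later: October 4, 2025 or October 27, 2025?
October 27, 2025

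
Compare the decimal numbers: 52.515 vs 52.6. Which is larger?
52.6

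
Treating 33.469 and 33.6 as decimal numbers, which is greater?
33.6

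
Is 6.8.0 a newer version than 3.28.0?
Yes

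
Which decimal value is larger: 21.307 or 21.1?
21.307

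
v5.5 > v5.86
False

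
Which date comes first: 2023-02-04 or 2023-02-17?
2023-02-04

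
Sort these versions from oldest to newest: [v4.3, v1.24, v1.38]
[v1.24, v1.38, v4.3]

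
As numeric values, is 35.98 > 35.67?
True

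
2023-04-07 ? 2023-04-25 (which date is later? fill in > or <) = <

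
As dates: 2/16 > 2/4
True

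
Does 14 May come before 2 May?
No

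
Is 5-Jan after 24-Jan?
No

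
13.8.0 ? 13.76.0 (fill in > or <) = <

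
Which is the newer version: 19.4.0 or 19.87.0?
19.87.0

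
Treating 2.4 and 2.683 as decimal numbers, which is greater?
2.683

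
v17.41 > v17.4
True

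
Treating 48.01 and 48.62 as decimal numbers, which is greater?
48.62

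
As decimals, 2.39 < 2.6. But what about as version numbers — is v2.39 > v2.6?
True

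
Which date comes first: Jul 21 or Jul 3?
Jul 3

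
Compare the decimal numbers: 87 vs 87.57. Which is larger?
87.57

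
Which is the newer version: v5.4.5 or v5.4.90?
v5.4.90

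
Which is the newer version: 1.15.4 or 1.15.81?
1.15.81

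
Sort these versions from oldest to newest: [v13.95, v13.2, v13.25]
[v13.2, v13.25, v13.95]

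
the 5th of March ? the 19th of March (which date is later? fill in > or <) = <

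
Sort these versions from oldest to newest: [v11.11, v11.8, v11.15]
[v11.8, v11.11, v11.15]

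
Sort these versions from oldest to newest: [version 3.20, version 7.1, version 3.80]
[version 3.20, version 3.80, version 7.1]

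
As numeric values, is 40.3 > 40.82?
False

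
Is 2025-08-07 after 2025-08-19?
No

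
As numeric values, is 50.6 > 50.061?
True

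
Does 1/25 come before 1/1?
No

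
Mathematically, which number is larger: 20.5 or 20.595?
20.595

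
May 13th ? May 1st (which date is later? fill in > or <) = >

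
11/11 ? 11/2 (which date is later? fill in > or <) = >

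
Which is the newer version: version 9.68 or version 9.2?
version 9.68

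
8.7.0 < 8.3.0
False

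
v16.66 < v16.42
False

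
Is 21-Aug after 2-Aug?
Yes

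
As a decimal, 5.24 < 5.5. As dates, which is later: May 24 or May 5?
May 24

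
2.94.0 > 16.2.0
False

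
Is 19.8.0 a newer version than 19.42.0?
No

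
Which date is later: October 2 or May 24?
October 2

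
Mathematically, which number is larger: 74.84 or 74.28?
74.84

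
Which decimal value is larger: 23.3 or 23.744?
23.744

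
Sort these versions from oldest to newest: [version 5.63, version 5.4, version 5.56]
[version 5.4, version 5.56, version 5.63]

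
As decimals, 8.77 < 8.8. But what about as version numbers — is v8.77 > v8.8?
True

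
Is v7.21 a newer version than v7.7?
Yes. Version numbers are compared segment by segment as integers, not as decimals: minor version 21 > 7, so v7.21 > v7.7 (even though the decimal 7.21 < 7.7).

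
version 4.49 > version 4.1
True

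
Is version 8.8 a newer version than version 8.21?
No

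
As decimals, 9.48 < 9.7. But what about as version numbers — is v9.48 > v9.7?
True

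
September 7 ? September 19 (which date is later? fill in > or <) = <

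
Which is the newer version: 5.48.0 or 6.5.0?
6.5.0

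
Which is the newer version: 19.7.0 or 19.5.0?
19.7.0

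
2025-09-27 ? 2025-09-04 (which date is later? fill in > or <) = >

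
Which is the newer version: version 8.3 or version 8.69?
version 8.69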